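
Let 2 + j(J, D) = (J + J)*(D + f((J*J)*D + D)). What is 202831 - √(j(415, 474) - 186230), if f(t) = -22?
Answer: 202831 - 48*√82 ≈ 2.0240e+5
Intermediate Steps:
j(J, D) = -2 + 2*J*(-22 + D) (j(J, D) = -2 + (J + J)*(D - 22) = -2 + (2*J)*(-22 + D) = -2 + 2*J*(-22 + D))
202831 - √(j(415, 474) - 186230) = 202831 - √((-2 - 44*415 + 2*474*415) - 186230) = 202831 - √((-2 - 18260 + 393420) - 186230) = 202831 - √(375158 - 186230) = 202831 - √188928 = 202831 - 48*√82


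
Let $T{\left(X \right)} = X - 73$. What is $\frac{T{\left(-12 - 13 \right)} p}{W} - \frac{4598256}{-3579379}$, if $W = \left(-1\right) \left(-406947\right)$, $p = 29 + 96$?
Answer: $\frac{1827399091682}{1456617545913} \approx 1.2545$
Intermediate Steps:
$T{\left(X \right)} = -73 + X$
$p = 125$
$W = 406947$
$\frac{T{\left(-12 - 13 \right)} p}{W} - \frac{4598256}{-3579379} = \frac{\left(-73 - 25\right) 125}{406947} - \frac{4598256}{-3579379} = \left(-73 - 25\right) 125 \cdot \frac{1}{406947} - - \frac{4598256}{3579379} = \left(-73 - 25\right) 125 \cdot \frac{1}{406947} + \frac{4598256}{3579379} = \left(-98\right) 125 \cdot \frac{1}{406947} + \frac{4598256}{3579379} = \left(-12250\right) \frac{1}{406947} + \frac{4598256}{3579379} = - \frac{12250}{406947} + \frac{4598256}{3579379} = \frac{1827399091682}{1456617545913}$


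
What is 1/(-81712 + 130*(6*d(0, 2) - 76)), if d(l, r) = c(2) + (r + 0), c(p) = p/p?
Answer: -1/89252 ≈ -1.1204e-5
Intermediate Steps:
c(p) = 1
d(l, r) = 1 + r (d(l, r) = 1 + (r + 0) = 1 + r)
1/(-81712 + 130*(6*d(0, 2) - 76)) = 1/(-81712 + 130*(6*(1 + 2) - 76)) = 1/(-81712 + 130*(6*3 - 76)) = 1/(-81712 + 130*(18 - 76)) = 1/(-81712 + 130*(-58)) = 1/(-81712 - 7540) = 1/(-89252) = -1/89252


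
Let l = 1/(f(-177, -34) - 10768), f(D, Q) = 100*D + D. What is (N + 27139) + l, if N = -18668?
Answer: 242651794/28645 ≈ 8471.0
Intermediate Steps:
f(D, Q) = 101*D
l = -1/28645 (l = 1/(101*(-177) - 10768) = 1/(-17877 - 10768) = 1/(-28645) = -1/28645 ≈ -3.4910e-5)
(N + 27139) + l = (-18668 + 27139) - 1/28645 = 8471 - 1/28645 = 242651794/28645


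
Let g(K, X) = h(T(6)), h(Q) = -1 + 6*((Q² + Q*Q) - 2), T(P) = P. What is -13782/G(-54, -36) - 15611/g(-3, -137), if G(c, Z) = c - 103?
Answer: 3323731/65783 ≈ 50.526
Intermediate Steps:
G(c, Z) = -103 + c
h(Q) = -13 + 12*Q² (h(Q) = -1 + 6*((Q² + Q²) - 2) = -1 + 6*(2*Q² - 2) = -1 + 6*(-2 + 2*Q²) = -1 + (-12 + 12*Q²) = -13 + 12*Q²)
g(K, X) = 419 (g(K, X) = -13 + 12*6² = -13 + 12*36 = -13 + 432 = 419)
-13782/G(-54, -36) - 15611/g(-3, -137) = -13782/(-103 - 54) - 15611/419 = -13782/(-157) - 15611*1/419 = -13782*(-1/157) - 15611/419 = 13782/157 - 15611/419 = 3323731/65783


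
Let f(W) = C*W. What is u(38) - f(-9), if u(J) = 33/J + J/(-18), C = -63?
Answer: -194339/342 ≈ -568.24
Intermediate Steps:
u(J) = 33/J - J/18 (u(J) = 33/J + J*(-1/18) = 33/J - J/18)
f(W) = -63*W
u(38) - f(-9) = (33/38 - 1/18*38) - (-63)*(-9) = (33*(1/38) - 19/9) - 1*567 = (33/38 - 19/9) - 567 = -425/342 - 567 = -194339/342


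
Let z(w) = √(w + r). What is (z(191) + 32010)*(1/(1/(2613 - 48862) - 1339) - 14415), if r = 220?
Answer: -14287402462115145/30963706 - 892683690229*√411/61927412 ≈ -4.6172e+8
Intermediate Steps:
z(w) = √(220 + w) (z(w) = √(w + 220) = √(220 + w))
(z(191) + 32010)*(1/(1/(2613 - 48862) - 1339) - 14415) = (√(220 + 191) + 32010)*(1/(1/(2613 - 48862) - 1339) - 14415) = (√411 + 32010)*(1/(1/(-46249) - 1339) - 14415) = (32010 + √411)*(1/(-1/46249 - 1339) - 14415) = (32010 + √411)*(1/(-61927412/46249) - 14415) = (32010 + √411)*(-46249/61927412 - 14415) = (32010 + √411)*(-892683690229/61927412) = -14287402462115145/30963706 - 892683690229*√411/61927412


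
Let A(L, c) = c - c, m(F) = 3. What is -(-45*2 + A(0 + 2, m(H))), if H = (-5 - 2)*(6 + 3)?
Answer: 90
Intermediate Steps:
H = -63 (H = -7*9 = -63)
A(L, c) = 0
-(-45*2 + A(0 + 2, m(H))) = -(-45*2 + 0) = -(-90 + 0) = -1*(-90) = 90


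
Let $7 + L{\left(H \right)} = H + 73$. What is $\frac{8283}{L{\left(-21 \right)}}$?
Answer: $\frac{2761}{15} \approx 184.07$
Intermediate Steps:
$L{\left(H \right)} = 66 + H$ ($L{\left(H \right)} = -7 + \left(H + 73\right) = -7 + \left(73 + H\right) = 66 + H$)
$\frac{8283}{L{\left(-21 \right)}} = \frac{8283}{66 - 21} = \frac{8283}{45} = 8283 \cdot \frac{1}{45} = \frac{2761}{15}$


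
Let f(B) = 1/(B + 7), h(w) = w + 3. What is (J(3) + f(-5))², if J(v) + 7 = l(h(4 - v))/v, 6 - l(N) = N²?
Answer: 3481/36 ≈ 96.694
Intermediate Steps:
h(w) = 3 + w
l(N) = 6 - N²
J(v) = -7 + (6 - (7 - v)²)/v (J(v) = -7 + (6 - (3 + (4 - v))²)/v = -7 + (6 - (7 - v)²)/v)
f(B) = 1/(7 + B)
(J(3) + f(-5))² = ((7 - 1*3 - 43/3) + 1/(7 - 5))² = ((7 - 3 - 43*⅓) + 1/2)² = ((7 - 3 - 43/3) + ½)² = (-31/3 + ½)² = (-59/6)² = 3481/36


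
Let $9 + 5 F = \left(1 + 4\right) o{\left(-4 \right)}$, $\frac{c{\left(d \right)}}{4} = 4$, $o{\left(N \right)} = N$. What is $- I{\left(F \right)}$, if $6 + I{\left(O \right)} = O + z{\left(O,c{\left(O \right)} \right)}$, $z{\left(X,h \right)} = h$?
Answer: $- \frac{21}{5} \approx -4.2$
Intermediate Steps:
$c{\left(d \right)} = 16$ ($c{\left(d \right)} = 4 \cdot 4 = 16$)
$F = - \frac{29}{5}$ ($F = - \frac{9}{5} + \frac{\left(1 + 4\right) \left(-4\right)}{5} = - \frac{9}{5} + \frac{5 \left(-4\right)}{5} = - \frac{9}{5} + \frac{1}{5} \left(-20\right) = - \frac{9}{5} - 4 = - \frac{29}{5} \approx -5.8$)
$I{\left(O \right)} = 10 + O$ ($I{\left(O \right)} = -6 + \left(O + 16\right) = -6 + \left(16 + O\right) = 10 + O$)
$- I{\left(F \right)} = - (10 - \frac{29}{5}) = \left(-1\right) \frac{21}{5} = - \frac{21}{5}$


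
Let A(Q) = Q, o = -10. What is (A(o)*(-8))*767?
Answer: 61360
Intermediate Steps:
(A(o)*(-8))*767 = -10*(-8)*767 = 80*767 = 61360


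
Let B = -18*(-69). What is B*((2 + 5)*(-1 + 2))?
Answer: 8694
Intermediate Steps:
B = 1242
B*((2 + 5)*(-1 + 2)) = 1242*((2 + 5)*(-1 + 2)) = 1242*(7*1) = 1242*7 = 8694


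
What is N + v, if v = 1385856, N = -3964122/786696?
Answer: 181707234609/131116 ≈ 1.3859e+6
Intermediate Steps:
N = -660687/131116 (N = -3964122*1/786696 = -660687/131116 ≈ -5.0389)
N + v = -660687/131116 + 1385856 = 181707234609/131116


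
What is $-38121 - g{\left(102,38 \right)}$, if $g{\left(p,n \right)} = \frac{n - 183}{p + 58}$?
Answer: $- \frac{1219843}{32} \approx -38120.0$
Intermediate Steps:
$g{\left(p,n \right)} = \frac{-183 + n}{58 + p}$
$-38121 - g{\left(102,38 \right)} = -38121 - \frac{-183 + 38}{58 + 102} = -38121 - \frac{1}{160} \left(-145\right) = -38121 - - \frac{29}{32} = -38121 + \frac{29}{32} = - \frac{1219843}{32}$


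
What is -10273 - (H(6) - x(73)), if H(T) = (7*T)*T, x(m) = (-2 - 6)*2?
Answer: -10541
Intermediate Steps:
x(m) = -16 (x(m) = -8*2 = -16)
H(T) = 7*T²
-10273 - (H(6) - x(73)) = -10273 - (7*6² - 1*(-16)) = -10273 - (7*36 + 16) = -10273 - (252 + 16) = -10273 - 1*268 = -10273 - 268 = -10541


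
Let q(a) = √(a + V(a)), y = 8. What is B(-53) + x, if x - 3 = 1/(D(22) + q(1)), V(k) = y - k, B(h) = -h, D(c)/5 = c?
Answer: 338631/6046 - √2/6046 ≈ 56.009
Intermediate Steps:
D(c) = 5*c
V(k) = 8 - k
q(a) = 2*√2 (q(a) = √(a + (8 - a)) = √8 = 2*√2)
x = 3 + 1/(110 + 2*√2) (x = 3 + 1/(5*22 + 2*√2) = 3 + 1/(110 + 2*√2) ≈ 3.0089)
B(-53) + x = -1*(-53) + (18193/6046 - √2/6046) = 53 + (18193/6046 - √2/6046) = 338631/6046 - √2/6046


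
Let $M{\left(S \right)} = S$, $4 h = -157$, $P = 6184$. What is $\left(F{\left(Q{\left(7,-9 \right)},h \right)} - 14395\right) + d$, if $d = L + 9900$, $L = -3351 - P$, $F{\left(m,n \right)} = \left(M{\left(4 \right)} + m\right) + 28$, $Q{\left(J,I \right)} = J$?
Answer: $-13991$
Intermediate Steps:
$h = - \frac{157}{4}$ ($h = \frac{1}{4} \left(-157\right) = - \frac{157}{4} \approx -39.25$)
$F{\left(m,n \right)} = 32 + m$ ($F{\left(m,n \right)} = \left(4 + m\right) + 28 = 32 + m$)
$L = -9535$ ($L = -3351 - 6184 = -9535$)
$d = 365$ ($d = -9535 + 9900 = 365$)
$\left(F{\left(Q{\left(7,-9 \right)},h \right)} - 14395\right) + d = \left(\left(32 + 7\right) - 14395\right) + 365 = \left(39 - 14395\right) + 365 = -14356 + 365 = -13991$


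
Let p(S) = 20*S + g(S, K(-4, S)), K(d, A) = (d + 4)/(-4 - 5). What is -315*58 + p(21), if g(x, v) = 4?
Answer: -17846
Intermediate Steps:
K(d, A) = -4/9 - d/9 (K(d, A) = (4 + d)/(-9) = (4 + d)*(-⅑) = -4/9 - d/9)
p(S) = 4 + 20*S (p(S) = 20*S + 4 = 4 + 20*S)
-315*58 + p(21) = -315*58 + (4 + 20*21) = -18270 + (4 + 420) = -18270 + 424 = -17846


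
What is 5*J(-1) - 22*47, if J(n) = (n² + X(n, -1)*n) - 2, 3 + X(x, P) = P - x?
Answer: -1024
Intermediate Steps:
X(x, P) = -3 + P - x (X(x, P) = -3 + (P - x) = -3 + P - x)
J(n) = -2 + n² + n*(-4 - n) (J(n) = (n² + (-3 - 1 - n)*n) - 2 = (n² + (-4 - n)*n) - 2 = (n² + n*(-4 - n)) - 2 = -2 + n² + n*(-4 - n))
5*J(-1) - 22*47 = 5*(-2 - 4*(-1)) - 22*47 = 5*(-2 + 4) - 1034 = 5*2 - 1034 = 10 - 1034 = -1024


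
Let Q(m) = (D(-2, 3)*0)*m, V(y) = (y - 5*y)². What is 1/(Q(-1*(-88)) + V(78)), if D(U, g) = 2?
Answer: 1/97344 ≈ 1.0273e-5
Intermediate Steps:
V(y) = 16*y² (V(y) = (-4*y)² = 16*y²)
Q(m) = 0 (Q(m) = (2*0)*m = 0*m = 0)
1/(Q(-1*(-88)) + V(78)) = 1/(0 + 16*78²) = 1/(0 + 16*6084) = 1/(0 + 97344) = 1/97344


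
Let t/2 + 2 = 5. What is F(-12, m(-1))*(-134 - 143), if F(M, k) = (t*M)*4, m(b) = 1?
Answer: 79776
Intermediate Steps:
t = 6 (t = -4 + 2*5 = -4 + 10 = 6)
F(M, k) = 24*M (F(M, k) = (6*M)*4 = 24*M)
F(-12, m(-1))*(-134 - 143) = (24*(-12))*(-134 - 143) = -288*(-277) = 79776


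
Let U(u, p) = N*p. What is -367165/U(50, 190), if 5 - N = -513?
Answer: -73433/19684 ≈ -3.7306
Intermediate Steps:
N = 518 (N = 5 - 1*(-513) = 5 + 513 = 518)
U(u, p) = 518*p
-367165/U(50, 190) = -367165/(518*190) = -367165/98420 = -367165*1/98420 = -73433/19684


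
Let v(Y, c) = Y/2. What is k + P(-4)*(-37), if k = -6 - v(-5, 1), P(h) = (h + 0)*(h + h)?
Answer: -2375/2 ≈ -1187.5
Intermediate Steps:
v(Y, c) = Y/2 (v(Y, c) = Y*(1/2) = Y/2)
P(h) = 2*h**2 (P(h) = h*(2*h) = 2*h**2)
k = -7/2 (k = -6 - (-5)/2 = -6 - 1*(-5/2) = -6 + 5/2 = -7/2 ≈ -3.5000)
k + P(-4)*(-37) = -7/2 + (2*(-4)**2)*(-37) = -7/2 + (2*16)*(-37) = -7/2 + 32*(-37) = -7/2 - 1184 = -2375/2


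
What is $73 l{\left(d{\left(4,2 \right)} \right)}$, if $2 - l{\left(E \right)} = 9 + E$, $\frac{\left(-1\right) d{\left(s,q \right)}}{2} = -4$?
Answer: $-1095$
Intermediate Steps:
$d{\left(s,q \right)} = 8$ ($d{\left(s,q \right)} = \left(-2\right) \left(-4\right) = 8$)
$l{\left(E \right)} = -7 - E$ ($l{\left(E \right)} = 2 - \left(9 + E\right) = -7 - E$)
$73 l{\left(d{\left(4,2 \right)} \right)} = 73 \left(-7 - 8\right) = 73 \left(-15\right) = -1095$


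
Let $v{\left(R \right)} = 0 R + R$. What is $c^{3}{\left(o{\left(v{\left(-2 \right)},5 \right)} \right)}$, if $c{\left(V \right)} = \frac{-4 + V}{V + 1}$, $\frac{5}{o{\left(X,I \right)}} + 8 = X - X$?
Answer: $- \frac{50653}{27} \approx -1876.0$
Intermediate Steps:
$v{\left(R \right)} = R$ ($v{\left(R \right)} = 0 + R = R$)
$o{\left(X,I \right)} = - \frac{5}{8}$ ($o{\left(X,I \right)} = \frac{5}{-8 + \left(X - X\right)} = \frac{5}{-8 + 0} = \frac{5}{-8} = 5 \left(- \frac{1}{8}\right) = - \frac{5}{8}$)
$c{\left(V \right)} = \frac{-4 + V}{1 + V}$
$c^{3}{\left(o{\left(v{\left(-2 \right)},5 \right)} \right)} = \left(\frac{-4 - \frac{5}{8}}{1 - \frac{5}{8}}\right)^{3} = \left(\frac{1}{\frac{3}{8}} \left(- \frac{37}{8}\right)\right)^{3} = \left(\frac{8}{3} \left(- \frac{37}{8}\right)\right)^{3} = \left(- \frac{37}{3}\right)^{3} = - \frac{50653}{27}$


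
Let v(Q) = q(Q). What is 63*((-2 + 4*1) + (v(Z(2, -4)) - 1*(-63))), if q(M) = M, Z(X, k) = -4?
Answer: 3843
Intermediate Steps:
v(Q) = Q
63*((-2 + 4*1) + (v(Z(2, -4)) - 1*(-63))) = 63*((-2 + 4*1) + (-4 - 1*(-63))) = 63*((-2 + 4) + (-4 + 63)) = 63*(2 + 59) = 63*61 = 3843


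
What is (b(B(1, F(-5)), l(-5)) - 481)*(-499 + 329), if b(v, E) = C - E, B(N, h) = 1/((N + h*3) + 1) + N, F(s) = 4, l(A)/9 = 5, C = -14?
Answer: 91800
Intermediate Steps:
l(A) = 45 (l(A) = 9*5 = 45)
B(N, h) = N + 1/(1 + N + 3*h) (B(N, h) = 1/((N + 3*h) + 1) + N = 1/(1 + N + 3*h) + N = N + 1/(1 + N + 3*h))
b(v, E) = -14 - E
(b(B(1, F(-5)), l(-5)) - 481)*(-499 + 329) = ((-14 - 1*45) - 481)*(-499 + 329) = ((-14 - 45) - 481)*(-170) = (-59 - 481)*(-170) = -540*(-170) = 91800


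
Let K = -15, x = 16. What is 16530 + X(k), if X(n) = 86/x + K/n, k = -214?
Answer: 14154341/856 ≈ 16535.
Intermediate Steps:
X(n) = 43/8 - 15/n (X(n) = 86/16 - 15/n = 86*(1/16) - 15/n = 43/8 - 15/n)
16530 + X(k) = 16530 + (43/8 - 15/(-214)) = 16530 + (43/8 - 15*(-1/214)) = 16530 + (43/8 + 15/214) = 16530 + 4661/856 = 14154341/856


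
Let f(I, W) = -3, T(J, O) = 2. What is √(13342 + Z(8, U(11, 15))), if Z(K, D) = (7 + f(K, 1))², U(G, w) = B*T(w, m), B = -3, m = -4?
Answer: √13358 ≈ 115.58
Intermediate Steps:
U(G, w) = -6 (U(G, w) = -3*2 = -6)
Z(K, D) = 16 (Z(K, D) = (7 - 3)² = 4² = 16)
√(13342 + Z(8, U(11, 15))) = √(13342 + 16) = √13358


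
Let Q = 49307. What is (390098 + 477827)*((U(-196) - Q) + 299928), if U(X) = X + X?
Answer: 217180004825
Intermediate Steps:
U(X) = 2*X
(390098 + 477827)*((U(-196) - Q) + 299928) = (390098 + 477827)*((2*(-196) - 1*49307) + 299928) = 867925*((-392 - 49307) + 299928) = 867925*(-49699 + 299928) = 867925*250229 = 217180004825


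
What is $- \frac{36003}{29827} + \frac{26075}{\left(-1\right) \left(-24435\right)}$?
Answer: $- \frac{20398856}{145764549} \approx -0.13994$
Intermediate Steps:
$- \frac{36003}{29827} + \frac{26075}{\left(-1\right) \left(-24435\right)} = \left(-36003\right) \frac{1}{29827} + \frac{26075}{24435} = - \frac{36003}{29827} + 26075 \cdot \frac{1}{24435} = - \frac{36003}{29827} + \frac{5215}{4887} = - \frac{20398856}{145764549}$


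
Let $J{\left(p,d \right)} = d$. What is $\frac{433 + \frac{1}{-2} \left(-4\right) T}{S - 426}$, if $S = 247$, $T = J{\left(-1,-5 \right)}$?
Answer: $- \frac{423}{179} \approx -2.3631$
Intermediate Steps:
$T = -5$
$\frac{433 + \frac{1}{-2} \left(-4\right) T}{S - 426} = \frac{433 + \frac{1}{-2} \left(-4\right) \left(-5\right)}{247 - 426} = \frac{433 + \left(- \frac{1}{2}\right) \left(-4\right) \left(-5\right)}{-179} = \left(433 + 2 \left(-5\right)\right) \left(- \frac{1}{179}\right) = \left(433 - 10\right) \left(- \frac{1}{179}\right) = 423 \left(- \frac{1}{179}\right) = - \frac{423}{179}$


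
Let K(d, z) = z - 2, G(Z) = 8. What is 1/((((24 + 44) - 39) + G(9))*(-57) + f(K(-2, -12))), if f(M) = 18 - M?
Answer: -1/2077 ≈ -0.00048146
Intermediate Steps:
K(d, z) = -2 + z
1/((((24 + 44) - 39) + G(9))*(-57) + f(K(-2, -12))) = 1/((((24 + 44) - 39) + 8)*(-57) + (18 - (-2 - 12))) = 1/(((68 - 39) + 8)*(-57) + (18 - 1*(-14))) = 1/((29 + 8)*(-57) + (18 + 14)) = 1/(37*(-57) + 32) = 1/(-2109 + 32) = 1/(-2077) = -1/2077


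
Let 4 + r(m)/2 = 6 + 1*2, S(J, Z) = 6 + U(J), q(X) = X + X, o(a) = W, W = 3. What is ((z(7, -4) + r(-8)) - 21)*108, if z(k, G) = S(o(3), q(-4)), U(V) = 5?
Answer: -216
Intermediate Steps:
o(a) = 3
q(X) = 2*X
S(J, Z) = 11 (S(J, Z) = 6 + 5 = 11)
z(k, G) = 11
r(m) = 8 (r(m) = -8 + 2*(6 + 1*2) = -8 + 2*(6 + 2) = -8 + 2*8 = -8 + 16 = 8)
((z(7, -4) + r(-8)) - 21)*108 = ((11 + 8) - 21)*108 = (19 - 21)*108 = -2*108 = -216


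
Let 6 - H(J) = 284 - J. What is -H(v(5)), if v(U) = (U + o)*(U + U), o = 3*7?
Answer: 18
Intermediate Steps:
o = 21
v(U) = 2*U*(21 + U) (v(U) = (U + 21)*(U + U) = (21 + U)*(2*U) = 2*U*(21 + U))
H(J) = -278 + J (H(J) = 6 - (284 - J) = 6 + (-284 + J) = -278 + J)
-H(v(5)) = -(-278 + 2*5*(21 + 5)) = -(-278 + 2*5*26) = -(-278 + 260) = -1*(-18) = 18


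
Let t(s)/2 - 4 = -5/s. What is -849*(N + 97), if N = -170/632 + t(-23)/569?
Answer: -339677796417/4135492 ≈ -82137.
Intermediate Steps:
t(s) = 8 - 10/s (t(s) = 8 + 2*(-5/s) = 8 - 10/s)
N = -1051091/4135492 (N = -170/632 + (8 - 10/(-23))/569 = -170*1/632 + (8 - 10*(-1/23))*(1/569) = -85/316 + (8 + 10/23)*(1/569) = -85/316 + (194/23)*(1/569) = -85/316 + 194/13087 = -1051091/4135492 ≈ -0.25416)
-849*(N + 97) = -849*(-1051091/4135492 + 97) = -849*400091633/4135492 = -339677796417/4135492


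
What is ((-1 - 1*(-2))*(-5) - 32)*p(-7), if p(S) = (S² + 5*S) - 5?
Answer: -333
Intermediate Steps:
p(S) = -5 + S² + 5*S
((-1 - 1*(-2))*(-5) - 32)*p(-7) = ((-1 - 1*(-2))*(-5) - 32)*(-5 + (-7)² + 5*(-7)) = ((-1 + 2)*(-5) - 32)*(-5 + 49 - 35) = (1*(-5) - 32)*9 = (-5 - 32)*9 = -37*9 = -333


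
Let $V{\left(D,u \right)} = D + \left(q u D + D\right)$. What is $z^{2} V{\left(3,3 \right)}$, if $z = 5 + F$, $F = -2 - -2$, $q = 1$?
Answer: $375$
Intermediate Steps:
$F = 0$ ($F = -2 + 2 = 0$)
$V{\left(D,u \right)} = 2 D + D u$ ($V{\left(D,u \right)} = D + \left(1 u D + D\right) = D + \left(u D + D\right) = D + \left(D u + D\right) = D + \left(D + D u\right) = 2 D + D u$)
$z = 5$ ($z = 5 + 0 = 5$)
$z^{2} V{\left(3,3 \right)} = 5^{2} \cdot 3 \left(2 + 3\right) = 25 \cdot 3 \cdot 5 = 25 \cdot 15 = 375$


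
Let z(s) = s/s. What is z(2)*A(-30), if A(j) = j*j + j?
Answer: 870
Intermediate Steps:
A(j) = j + j**2 (A(j) = j**2 + j = j + j**2)
z(s) = 1
z(2)*A(-30) = 1*(-30*(1 - 30)) = 1*(-30*(-29)) = 1*870 = 870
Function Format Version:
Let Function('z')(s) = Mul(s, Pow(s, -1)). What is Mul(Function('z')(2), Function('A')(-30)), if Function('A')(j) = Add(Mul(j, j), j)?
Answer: 870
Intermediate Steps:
Function('A')(j) = Add(j, Pow(j, 2)) (Function('A')(j) = Add(Pow(j, 2), j) = Add(j, Pow(j, 2)))
Function('z')(s) = 1
Mul(Function('z')(2), Function('A')(-30)) = Mul(1, Mul(-30, Add(1, -30))) = Mul(1, Mul(-30, -29)) = Mul(1, 870) = 870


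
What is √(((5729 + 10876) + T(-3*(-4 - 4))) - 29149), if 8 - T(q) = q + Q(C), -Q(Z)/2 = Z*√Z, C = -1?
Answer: √(-12560 - 2*I) ≈ 0.0089 - 112.07*I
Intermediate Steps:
Q(Z) = -2*Z^(3/2) (Q(Z) = -2*Z*√Z = -2*Z^(3/2))
T(q) = 8 - q - 2*I (T(q) = 8 - (q - (-2)*I) = 8 - (q + 2*I) = 8 + (-q - 2*I) = 8 - q - 2*I)
√(((5729 + 10876) + T(-3*(-4 - 4))) - 29149) = √(((5729 + 10876) + (8 - (-3)*(-4 - 4) - 2*I)) - 29149) = √((16605 + (8 - (-3)*(-8) - 2*I)) - 29149) = √((16605 + (8 - 1*24 - 2*I)) - 29149) = √((16605 + (8 - 24 - 2*I)) - 29149) = √((16605 + (-16 - 2*I)) - 29149) = √((16589 - 2*I) - 29149) = √(-12560 - 2*I)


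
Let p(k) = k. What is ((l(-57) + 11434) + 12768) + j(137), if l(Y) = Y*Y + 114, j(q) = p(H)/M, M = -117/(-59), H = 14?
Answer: 3225931/117 ≈ 27572.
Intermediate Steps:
M = 117/59 (M = -117*(-1/59) = 117/59 ≈ 1.9831)
j(q) = 826/117 (j(q) = 14/(117/59) = 14*(59/117) = 826/117)
l(Y) = 114 + Y² (l(Y) = Y² + 114 = 114 + Y²)
((l(-57) + 11434) + 12768) + j(137) = (((114 + (-57)²) + 11434) + 12768) + 826/117 = (((114 + 3249) + 11434) + 12768) + 826/117 = ((3363 + 11434) + 12768) + 826/117 = (14797 + 12768) + 826/117 = 27565 + 826/117 = 3225931/117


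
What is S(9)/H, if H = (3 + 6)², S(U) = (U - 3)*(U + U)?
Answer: 4/3 ≈ 1.3333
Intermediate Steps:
S(U) = 2*U*(-3 + U) (S(U) = (-3 + U)*(2*U) = 2*U*(-3 + U))
H = 81 (H = 9² = 81)
S(9)/H = (2*9*(-3 + 9))/81 = (2*9*6)*(1/81) = 108*(1/81) = 4/3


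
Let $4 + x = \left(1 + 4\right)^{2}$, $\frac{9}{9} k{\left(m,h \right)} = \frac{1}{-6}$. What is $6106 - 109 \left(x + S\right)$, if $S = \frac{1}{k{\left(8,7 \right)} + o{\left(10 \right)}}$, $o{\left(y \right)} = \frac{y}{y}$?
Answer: $\frac{18431}{5} \approx 3686.2$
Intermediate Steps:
$o{\left(y \right)} = 1$
$k{\left(m,h \right)} = - \frac{1}{6}$ ($k{\left(m,h \right)} = \frac{1}{-6} = - \frac{1}{6}$)
$x = 21$ ($x = -4 + \left(1 + 4\right)^{2} = -4 + 5^{2} = -4 + 25 = 21$)
$S = \frac{6}{5}$ ($S = \frac{1}{- \frac{1}{6} + 1} = \frac{1}{\frac{5}{6}} = \frac{6}{5} \approx 1.2$)
$6106 - 109 \left(x + S\right) = 6106 - 109 \left(21 + \frac{6}{5}\right) = 6106 - 109 \cdot \frac{111}{5} = 6106 - \frac{12099}{5} = \frac{18431}{5}$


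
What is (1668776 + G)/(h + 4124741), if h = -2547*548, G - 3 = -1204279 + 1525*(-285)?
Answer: 5975/545797 ≈ 0.010947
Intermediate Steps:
G = -1638901 (G = 3 + (-1204279 + 1525*(-285)) = 3 + (-1204279 - 434625) = 3 - 1638904 = -1638901)
h = -1395756
(1668776 + G)/(h + 4124741) = (1668776 - 1638901)/(-1395756 + 4124741) = 29875/2728985 = 29875*(1/2728985) = 5975/545797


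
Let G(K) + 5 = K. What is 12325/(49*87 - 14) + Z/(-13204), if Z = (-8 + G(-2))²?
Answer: 161783275/56103796 ≈ 2.8836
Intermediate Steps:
G(K) = -5 + K
Z = 225 (Z = (-8 + (-5 - 2))² = (-8 - 7)² = (-15)² = 225)
12325/(49*87 - 14) + Z/(-13204) = 12325/(49*87 - 14) + 225/(-13204) = 12325/(4263 - 14) + 225*(-1/13204) = 12325/4249 - 225/13204 = 161783275/56103796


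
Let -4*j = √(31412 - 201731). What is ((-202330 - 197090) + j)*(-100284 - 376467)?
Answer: 190423884420 + 476751*I*√170319/4 ≈ 1.9042e+11 + 4.9188e+7*I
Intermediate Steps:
j = -I*√170319/4 (j = -√(31412 - 201731)/4 = -I*√170319/4 ≈ -103.17*I)
((-202330 - 197090) + j)*(-100284 - 376467) = ((-202330 - 197090) - I*√170319/4)*(-100284 - 376467) = (-399420 - I*√170319/4)*(-476751) = 190423884420 + 476751*I*√170319/4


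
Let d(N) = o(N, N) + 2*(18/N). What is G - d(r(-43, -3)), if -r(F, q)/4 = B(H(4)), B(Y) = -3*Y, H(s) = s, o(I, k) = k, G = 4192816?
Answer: 16771069/4 ≈ 4.1928e+6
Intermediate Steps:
r(F, q) = 48 (r(F, q) = -(-12)*4 = -4*(-12) = 48)
d(N) = N + 36/N (d(N) = N + 2*(18/N) = N + 36/N)
G - d(r(-43, -3)) = 4192816 - (48 + 36/48) = 4192816 - (48 + 36*(1/48)) = 4192816 - (48 + ¾) = 4192816 - 1*195/4 = 4192816 - 195/4 = 16771069/4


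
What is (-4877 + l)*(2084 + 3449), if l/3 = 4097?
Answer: 41021662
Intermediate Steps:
l = 12291 (l = 3*4097 = 12291)
(-4877 + l)*(2084 + 3449) = (-4877 + 12291)*(2084 + 3449) = 7414*5533 = 41021662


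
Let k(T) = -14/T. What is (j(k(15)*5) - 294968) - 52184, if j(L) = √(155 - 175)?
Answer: -347152 + 2*I*√5 ≈ -3.4715e+5 + 4.4721*I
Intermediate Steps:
j(L) = 2*I*√5 (j(L) = √(-20) = 2*I*√5)
(j(k(15)*5) - 294968) - 52184 = (2*I*√5 - 294968) - 52184 = (-294968 + 2*I*√5) - 52184 = -347152 + 2*I*√5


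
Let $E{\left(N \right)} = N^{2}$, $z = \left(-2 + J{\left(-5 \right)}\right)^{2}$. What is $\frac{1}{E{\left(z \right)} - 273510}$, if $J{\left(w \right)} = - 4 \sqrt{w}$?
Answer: $\frac{i}{2 \left(- 134507 i + 1216 \sqrt{5}\right)} \approx -3.7158 \cdot 10^{-6} + 7.5114 \cdot 10^{-8} i$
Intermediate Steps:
$z = \left(-2 - 4 i \sqrt{5}\right)^{2}$ ($z = \left(-2 - 4 \sqrt{-5}\right)^{2} = \left(-2 - 4 i \sqrt{5}\right)^{2} \approx -76.0 + 35.777 i$)
$\frac{1}{E{\left(z \right)} - 273510} = \frac{1}{\left(-76 + 16 i \sqrt{5}\right)^{2} - 273510} = \frac{1}{-273510 + \left(-76 + 16 i \sqrt{5}\right)^{2}}$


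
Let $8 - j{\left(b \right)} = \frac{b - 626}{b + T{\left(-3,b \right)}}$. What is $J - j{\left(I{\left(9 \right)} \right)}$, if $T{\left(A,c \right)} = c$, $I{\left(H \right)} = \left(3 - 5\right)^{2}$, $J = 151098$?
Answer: $\frac{604049}{4} \approx 1.5101 \cdot 10^{5}$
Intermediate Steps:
$I{\left(H \right)} = 4$ ($I{\left(H \right)} = \left(-2\right)^{2} = 4$)
$j{\left(b \right)} = 8 - \frac{-626 + b}{2 b}$ ($j{\left(b \right)} = 8 - \frac{b - 626}{b + b} = 8 - \frac{-626 + b}{2 b}$)
$J - j{\left(I{\left(9 \right)} \right)} = 151098 - \left(\frac{15}{2} + \frac{313}{4}\right) = 151098 - \frac{343}{4} = \frac{604049}{4}$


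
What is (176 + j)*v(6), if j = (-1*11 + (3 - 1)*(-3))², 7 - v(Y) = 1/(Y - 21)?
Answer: 3286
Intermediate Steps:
v(Y) = 7 - 1/(-21 + Y) (v(Y) = 7 - 1/(Y - 21) = 7 - 1/(-21 + Y))
j = 289 (j = (-11 + 2*(-3))² = (-11 - 6)² = (-17)² = 289)
(176 + j)*v(6) = (176 + 289)*((-148 + 7*6)/(-21 + 6)) = 465*((-148 + 42)/(-15)) = 465*(-1/15*(-106)) = 465*(106/15) = 3286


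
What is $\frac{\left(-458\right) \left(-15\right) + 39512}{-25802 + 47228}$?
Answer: $\frac{23191}{10713} \approx 2.1648$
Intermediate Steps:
$\frac{\left(-458\right) \left(-15\right) + 39512}{-25802 + 47228} = \frac{6870 + 39512}{21426} = 46382 \cdot \frac{1}{21426} = \frac{23191}{10713}$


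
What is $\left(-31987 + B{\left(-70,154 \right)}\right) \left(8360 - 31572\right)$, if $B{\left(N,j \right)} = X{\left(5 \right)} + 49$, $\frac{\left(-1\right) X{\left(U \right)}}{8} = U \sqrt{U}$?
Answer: $741344856 + 928480 \sqrt{5} \approx 7.4342 \cdot 10^{8}$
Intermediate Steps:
$X{\left(U \right)} = - 8 U^{\frac{3}{2}}$ ($X{\left(U \right)} = - 8 U \sqrt{U} = - 8 U^{\frac{3}{2}}$)
$B{\left(N,j \right)} = 49 - 40 \sqrt{5}$ ($B{\left(N,j \right)} = - 8 \cdot 5^{\frac{3}{2}} + 49 = - 8 \cdot 5 \sqrt{5} + 49 = - 40 \sqrt{5} + 49 = 49 - 40 \sqrt{5}$)
$\left(-31987 + B{\left(-70,154 \right)}\right) \left(8360 - 31572\right) = \left(-31987 + \left(49 - 40 \sqrt{5}\right)\right) \left(8360 - 31572\right) = \left(-31938 - 40 \sqrt{5}\right) \left(-23212\right) = 741344856 + 928480 \sqrt{5}$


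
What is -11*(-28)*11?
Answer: 3388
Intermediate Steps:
-11*(-28)*11 = 308*11 = 3388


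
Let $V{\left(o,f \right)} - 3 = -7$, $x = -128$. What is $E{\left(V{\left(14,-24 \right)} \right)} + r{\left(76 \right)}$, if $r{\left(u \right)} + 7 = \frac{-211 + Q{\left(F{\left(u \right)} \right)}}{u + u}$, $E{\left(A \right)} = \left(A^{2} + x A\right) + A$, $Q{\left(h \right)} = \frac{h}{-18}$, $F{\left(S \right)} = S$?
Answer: $\frac{705319}{1368} \approx 515.58$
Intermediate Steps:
$V{\left(o,f \right)} = -4$ ($V{\left(o,f \right)} = 3 - 7 = -4$)
$Q{\left(h \right)} = - \frac{h}{18}$ ($Q{\left(h \right)} = h \left(- \frac{1}{18}\right) = - \frac{h}{18}$)
$E{\left(A \right)} = A^{2} - 127 A$ ($E{\left(A \right)} = \left(A^{2} - 128 A\right) + A = A^{2} - 127 A$)
$r{\left(u \right)} = -7 + \frac{-211 - \frac{u}{18}}{2 u}$ ($r{\left(u \right)} = -7 + \frac{-211 - \frac{u}{18}}{u + u} = -7 + \frac{-211 - \frac{u}{18}}{2 u}$)
$E{\left(V{\left(14,-24 \right)} \right)} + r{\left(76 \right)} = - 4 \left(-127 - 4\right) + \frac{-3798 - 19228}{36 \cdot 76} = \left(-4\right) \left(-131\right) + \frac{1}{36} \cdot \frac{1}{76} \left(-3798 - 19228\right) = 524 + \frac{1}{36} \cdot \frac{1}{76} \left(-23026\right) = 524 - \frac{11513}{1368} = \frac{705319}{1368}$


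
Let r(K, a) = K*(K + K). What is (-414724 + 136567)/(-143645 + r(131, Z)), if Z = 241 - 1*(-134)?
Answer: 92719/36441 ≈ 2.5444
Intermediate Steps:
Z = 375 (Z = 241 + 134 = 375)
r(K, a) = 2*K² (r(K, a) = K*(2*K) = 2*K²)
(-414724 + 136567)/(-143645 + r(131, Z)) = (-414724 + 136567)/(-143645 + 2*131²) = -278157/(-143645 + 2*17161) = -278157/(-143645 + 34322) = -278157/(-109323) = -278157*(-1/109323) = 92719/36441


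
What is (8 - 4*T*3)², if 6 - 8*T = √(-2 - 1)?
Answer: (-2 + 3*I*√3)²/4 ≈ -5.75 - 5.1962*I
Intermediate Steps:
T = ¾ - I*√3/8 (T = ¾ - √(-2 - 1)/8 = ¾ - I*√3/8 ≈ 0.75 - 0.21651*I)
(8 - 4*T*3)² = (8 - 4*(¾ - I*√3/8)*3)² = (8 + (-3 + I*√3/2)*3)² = (8 + (-9 + 3*I*√3/2))² = (-1 + 3*I*√3/2)²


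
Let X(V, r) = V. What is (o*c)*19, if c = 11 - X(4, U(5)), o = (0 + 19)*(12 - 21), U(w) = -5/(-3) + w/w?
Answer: -22743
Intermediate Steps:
U(w) = 8/3 (U(w) = -5*(-⅓) + 1 = 5/3 + 1 = 8/3)
o = -171 (o = 19*(-9) = -171)
c = 7 (c = 11 - 1*4 = 11 - 4 = 7)
(o*c)*19 = -171*7*19 = -1197*19 = -22743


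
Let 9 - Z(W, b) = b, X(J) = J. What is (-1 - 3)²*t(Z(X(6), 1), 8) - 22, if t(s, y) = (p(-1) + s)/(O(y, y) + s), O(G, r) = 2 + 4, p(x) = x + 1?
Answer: -90/7 ≈ -12.857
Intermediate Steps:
Z(W, b) = 9 - b
p(x) = 1 + x
O(G, r) = 6
t(s, y) = s/(6 + s) (t(s, y) = ((1 - 1) + s)/(6 + s) = (0 + s)/(6 + s) = s/(6 + s))
(-1 - 3)²*t(Z(X(6), 1), 8) - 22 = (-1 - 3)²*((9 - 1*1)/(6 + (9 - 1*1))) - 22 = (-4)²*((9 - 1)/(6 + (9 - 1))) - 22 = 16*(8/(6 + 8)) - 22 = 16*(8/14) - 22 = 16*(8*(1/14)) - 22 = 16*(4/7) - 22 = 64/7 - 22 = -90/7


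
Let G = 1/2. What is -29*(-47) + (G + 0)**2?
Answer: 5453/4 ≈ 1363.3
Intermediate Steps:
G = 1/2 ≈ 0.50000
-29*(-47) + (G + 0)**2 = -29*(-47) + (1/2 + 0)**2 = 1363 + (1/2)**2 = 1363 + 1/4 = 5453/4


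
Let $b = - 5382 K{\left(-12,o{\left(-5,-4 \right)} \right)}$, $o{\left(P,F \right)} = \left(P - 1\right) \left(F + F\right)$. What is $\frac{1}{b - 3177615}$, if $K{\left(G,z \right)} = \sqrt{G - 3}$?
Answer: $\frac{i}{3 \left(- 1059205 i + 1794 \sqrt{15}\right)} \approx -3.1469 \cdot 10^{-7} + 2.0643 \cdot 10^{-9} i$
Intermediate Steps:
$o{\left(P,F \right)} = 2 F \left(-1 + P\right)$ ($o{\left(P,F \right)} = \left(-1 + P\right) 2 F = 2 F \left(-1 + P\right)$)
$K{\left(G,z \right)} = \sqrt{-3 + G}$
$b = - 5382 i \sqrt{15}$ ($b = - 5382 \sqrt{-3 - 12} = - 5382 \sqrt{-15} = - 5382 i \sqrt{15} \approx - 20844.0 i$)
$\frac{1}{b - 3177615} = \frac{1}{- 5382 i \sqrt{15} - 3177615} = \frac{1}{-3177615 - 5382 i \sqrt{15}}$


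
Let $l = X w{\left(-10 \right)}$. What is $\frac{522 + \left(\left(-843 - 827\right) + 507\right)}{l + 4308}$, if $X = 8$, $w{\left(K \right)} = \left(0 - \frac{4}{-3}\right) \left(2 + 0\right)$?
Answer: $- \frac{1923}{12988} \approx -0.14806$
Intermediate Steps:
$w{\left(K \right)} = \frac{8}{3}$ ($w{\left(K \right)} = \left(0 - - \frac{4}{3}\right) 2 = \left(0 + \frac{4}{3}\right) 2 = \frac{4}{3} \cdot 2 = \frac{8}{3}$)
$l = \frac{64}{3}$ ($l = 8 \cdot \frac{8}{3} = \frac{64}{3} \approx 21.333$)
$\frac{522 + \left(\left(-843 - 827\right) + 507\right)}{l + 4308} = \frac{522 + \left(\left(-843 - 827\right) + 507\right)}{\frac{64}{3} + 4308} = \frac{522 + \left(-1670 + 507\right)}{\frac{12988}{3}} = \left(522 - 1163\right) \frac{3}{12988} = \left(-641\right) \frac{3}{12988} = - \frac{1923}{12988}$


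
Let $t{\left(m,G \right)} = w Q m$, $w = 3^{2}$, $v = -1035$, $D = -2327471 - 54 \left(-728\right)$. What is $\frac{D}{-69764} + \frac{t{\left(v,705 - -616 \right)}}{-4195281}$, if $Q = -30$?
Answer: $\frac{3193324809293}{97559861228} \approx 32.732$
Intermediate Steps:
$D = -2288159$ ($D = -2327471 - -39312 = -2327471 + 39312 = -2288159$)
$w = 9$
$t{\left(m,G \right)} = - 270 m$ ($t{\left(m,G \right)} = 9 \left(- 30 m\right) = - 270 m$)
$\frac{D}{-69764} + \frac{t{\left(v,705 - -616 \right)}}{-4195281} = - \frac{2288159}{-69764} + \frac{\left(-270\right) \left(-1035\right)}{-4195281} = \left(-2288159\right) \left(- \frac{1}{69764}\right) + 279450 \left(- \frac{1}{4195281}\right) = \frac{2288159}{69764} - \frac{93150}{1398427} = \frac{3193324809293}{97559861228}$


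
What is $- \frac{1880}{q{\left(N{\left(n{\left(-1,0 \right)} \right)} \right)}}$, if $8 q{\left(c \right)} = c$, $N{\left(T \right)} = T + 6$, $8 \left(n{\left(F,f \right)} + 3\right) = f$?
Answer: $- \frac{15040}{3} \approx -5013.3$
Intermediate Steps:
$n{\left(F,f \right)} = -3 + \frac{f}{8}$
$N{\left(T \right)} = 6 + T$
$q{\left(c \right)} = \frac{c}{8}$
$- \frac{1880}{q{\left(N{\left(n{\left(-1,0 \right)} \right)} \right)}} = - \frac{1880}{\frac{1}{8} \left(6 + \left(-3 + \frac{1}{8} \cdot 0\right)\right)} = - \frac{1880}{\frac{1}{8} \left(6 + \left(-3 + 0\right)\right)} = - \frac{1880}{\frac{1}{8} \left(6 - 3\right)} = - \frac{1880}{\frac{1}{8} \cdot 3} = - \frac{1880}{\frac{3}{8}} = \left(-1880\right) \frac{8}{3} = - \frac{15040}{3}$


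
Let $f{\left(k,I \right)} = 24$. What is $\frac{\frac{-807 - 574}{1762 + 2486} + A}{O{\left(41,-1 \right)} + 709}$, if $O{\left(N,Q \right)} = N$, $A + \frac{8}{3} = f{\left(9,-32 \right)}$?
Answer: $\frac{89243}{3186000} \approx 0.028011$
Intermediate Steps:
$A = \frac{64}{3}$ ($A = - \frac{8}{3} + 24 = \frac{64}{3} \approx 21.333$)
$\frac{\frac{-807 - 574}{1762 + 2486} + A}{O{\left(41,-1 \right)} + 709} = \frac{\frac{-807 - 574}{1762 + 2486} + \frac{64}{3}}{41 + 709} = \frac{- \frac{1381}{4248} + \frac{64}{3}}{750} = \left(\left(-1381\right) \frac{1}{4248} + \frac{64}{3}\right) \frac{1}{750} = \left(- \frac{1381}{4248} + \frac{64}{3}\right) \frac{1}{750} = \frac{89243}{4248} \cdot \frac{1}{750} = \frac{89243}{3186000}$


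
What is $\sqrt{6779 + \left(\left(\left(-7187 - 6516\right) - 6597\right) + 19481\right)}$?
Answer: $2 \sqrt{1490} \approx 77.201$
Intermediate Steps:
$\sqrt{6779 + \left(\left(\left(-7187 - 6516\right) - 6597\right) + 19481\right)} = \sqrt{6779 + \left(\left(-13703 - 6597\right) + 19481\right)} = \sqrt{6779 + \left(-20300 + 19481\right)} = \sqrt{6779 - 819} = \sqrt{5960} = 2 \sqrt{1490}$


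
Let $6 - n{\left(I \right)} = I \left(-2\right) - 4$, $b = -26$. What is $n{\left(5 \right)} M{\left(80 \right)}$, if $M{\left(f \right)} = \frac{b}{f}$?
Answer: $- \frac{13}{2} \approx -6.5$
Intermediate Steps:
$n{\left(I \right)} = 10 + 2 I$ ($n{\left(I \right)} = 6 - \left(I \left(-2\right) - 4\right) = 6 - \left(- 2 I - 4\right) = 6 - \left(-4 - 2 I\right) = 6 + \left(4 + 2 I\right) = 10 + 2 I$)
$M{\left(f \right)} = - \frac{26}{f}$
$n{\left(5 \right)} M{\left(80 \right)} = \left(10 + 2 \cdot 5\right) \left(- \frac{26}{80}\right) = \left(10 + 10\right) \left(\left(-26\right) \frac{1}{80}\right) = 20 \left(- \frac{13}{40}\right) = - \frac{13}{2}$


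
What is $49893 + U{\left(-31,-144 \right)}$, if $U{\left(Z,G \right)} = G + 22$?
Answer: $49771$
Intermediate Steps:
$U{\left(Z,G \right)} = 22 + G$
$49893 + U{\left(-31,-144 \right)} = 49893 + \left(22 - 144\right) = 49893 - 122 = 49771$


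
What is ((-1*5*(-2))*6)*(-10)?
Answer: -600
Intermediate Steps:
((-1*5*(-2))*6)*(-10) = (-5*(-2)*6)*(-10) = (10*6)*(-10) = 60*(-10) = -600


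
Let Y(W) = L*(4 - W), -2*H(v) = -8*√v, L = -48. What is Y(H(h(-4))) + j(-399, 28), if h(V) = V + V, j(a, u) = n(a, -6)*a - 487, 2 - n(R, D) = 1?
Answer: -1078 + 384*I*√2 ≈ -1078.0 + 543.06*I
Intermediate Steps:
n(R, D) = 1 (n(R, D) = 2 - 1*1 = 2 - 1 = 1)
j(a, u) = -487 + a (j(a, u) = 1*a - 487 = a - 487 = -487 + a)
h(V) = 2*V
H(v) = 4*√v (H(v) = -(-4)*√v = 4*√v)
Y(W) = -192 + 48*W (Y(W) = -48*(4 - W) = -192 + 48*W)
Y(H(h(-4))) + j(-399, 28) = (-192 + 48*(4*√(2*(-4)))) + (-487 - 399) = (-192 + 48*(4*√(-8))) - 886 = (-192 + 48*(4*(2*I*√2))) - 886 = (-192 + 48*(8*I*√2)) - 886 = (-192 + 384*I*√2) - 886 = -1078 + 384*I*√2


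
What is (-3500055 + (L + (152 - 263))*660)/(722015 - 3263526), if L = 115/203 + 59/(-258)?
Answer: 31189520405/22184849519 ≈ 1.4059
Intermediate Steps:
L = 17693/52374 (L = 115*(1/203) + 59*(-1/258) = 115/203 - 59/258 = 17693/52374 ≈ 0.33782)
(-3500055 + (L + (152 - 263))*660)/(722015 - 3263526) = (-3500055 + (17693/52374 + (152 - 263))*660)/(722015 - 3263526) = (-3500055 + (17693/52374 - 111)*660)/(-2541511) = (-3500055 - 5795821/52374*660)*(-1/2541511) = (-3500055 - 637540310/8729)*(-1/2541511) = -31189520405/8729*(-1/2541511) = 31189520405/22184849519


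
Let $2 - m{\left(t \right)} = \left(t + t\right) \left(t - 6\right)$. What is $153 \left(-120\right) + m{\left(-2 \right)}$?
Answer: $-18390$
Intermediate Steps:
$m{\left(t \right)} = 2 - 2 t \left(-6 + t\right)$ ($m{\left(t \right)} = 2 - \left(t + t\right) \left(t - 6\right) = 2 - 2 t \left(-6 + t\right)$)
$153 \left(-120\right) + m{\left(-2 \right)} = 153 \left(-120\right) + \left(2 - 2 \left(-2\right)^{2} + 12 \left(-2\right)\right) = -18360 - 30 = -18390$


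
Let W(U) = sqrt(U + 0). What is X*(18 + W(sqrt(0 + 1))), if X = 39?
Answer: 741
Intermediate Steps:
W(U) = sqrt(U)
X*(18 + W(sqrt(0 + 1))) = 39*(18 + sqrt(sqrt(0 + 1))) = 39*(18 + sqrt(sqrt(1))) = 39*(18 + sqrt(1)) = 39*(18 + 1) = 39*19 = 741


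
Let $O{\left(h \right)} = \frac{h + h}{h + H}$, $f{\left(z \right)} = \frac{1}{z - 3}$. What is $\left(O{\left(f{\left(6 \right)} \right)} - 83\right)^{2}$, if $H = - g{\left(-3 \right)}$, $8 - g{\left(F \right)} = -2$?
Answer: $\frac{5803281}{841} \approx 6900.5$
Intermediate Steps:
$f{\left(z \right)} = \frac{1}{-3 + z}$
$g{\left(F \right)} = 10$ ($g{\left(F \right)} = 8 - -2 = 8 + 2 = 10$)
$H = -10$ ($H = \left(-1\right) 10 = -10$)
$O{\left(h \right)} = \frac{2 h}{-10 + h}$ ($O{\left(h \right)} = \frac{h + h}{h - 10} = \frac{2 h}{-10 + h}$)
$\left(O{\left(f{\left(6 \right)} \right)} - 83\right)^{2} = \left(\frac{2}{\left(-3 + 6\right) \left(-10 + \frac{1}{-3 + 6}\right)} - 83\right)^{2} = \left(\frac{2}{3 \left(-10 + \frac{1}{3}\right)} - 83\right)^{2} = \left(2 \cdot \frac{1}{3} \frac{1}{-10 + \frac{1}{3}} - 83\right)^{2} = \left(2 \cdot \frac{1}{3} \frac{1}{- \frac{29}{3}} - 83\right)^{2} = \left(2 \cdot \frac{1}{3} \left(- \frac{3}{29}\right) - 83\right)^{2} = \left(- \frac{2}{29} - 83\right)^{2} = \left(- \frac{2409}{29}\right)^{2} = \frac{5803281}{841}$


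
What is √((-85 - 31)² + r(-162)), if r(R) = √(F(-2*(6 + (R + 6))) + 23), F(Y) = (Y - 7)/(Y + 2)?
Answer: √(1227241024 + 302*√2186178)/302 ≈ 116.02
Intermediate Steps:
F(Y) = (-7 + Y)/(2 + Y)
r(R) = √(23 + (-31 - 2*R)/(-22 - 2*R)) (r(R) = √((-7 - 2*(6 + (R + 6)))/(2 - 2*(6 + (R + 6))) + 23) = √((-7 - 2*(6 + (6 + R)))/(2 - 2*(6 + (6 + R))) + 23) = √((-7 - 2*(12 + R))/(2 - 2*(12 + R)) + 23) = √((-7 + (-24 - 2*R))/(2 + (-24 - 2*R)) + 23) = √((-31 - 2*R)/(-22 - 2*R) + 23) = √(23 + (-31 - 2*R)/(-22 - 2*R)))
√((-85 - 31)² + r(-162)) = √((-85 - 31)² + √6*√((179 + 16*(-162))/(11 - 162))/2) = √((-116)² + √6*√((179 - 2592)/(-151))/2) = √(13456 + √6*√(-1/151*(-2413))/2) = √(13456 + √6*√(2413/151)/2) = √(13456 + √6*(√364363/151)/2) = √(13456 + √2186178/302)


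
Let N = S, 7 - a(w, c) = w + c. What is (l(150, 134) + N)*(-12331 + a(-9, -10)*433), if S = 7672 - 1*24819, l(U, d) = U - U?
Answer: 18398731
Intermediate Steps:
l(U, d) = 0
a(w, c) = 7 - c - w (a(w, c) = 7 - (w + c) = 7 - (c + w) = 7 + (-c - w) = 7 - c - w)
S = -17147 (S = 7672 - 24819 = -17147)
N = -17147
(l(150, 134) + N)*(-12331 + a(-9, -10)*433) = (0 - 17147)*(-12331 + (7 - 1*(-10) - 1*(-9))*433) = -17147*(-12331 + (7 + 10 + 9)*433) = -17147*(-12331 + 26*433) = -17147*(-12331 + 11258) = -17147*(-1073) = 18398731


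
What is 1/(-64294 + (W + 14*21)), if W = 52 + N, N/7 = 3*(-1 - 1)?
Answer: -1/63990 ≈ -1.5627e-5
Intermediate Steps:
N = -42 (N = 7*(3*(-1 - 1)) = 7*(3*(-2)) = 7*(-6) = -42)
W = 10 (W = 52 - 42 = 10)
1/(-64294 + (W + 14*21)) = 1/(-64294 + (10 + 14*21)) = 1/(-64294 + (10 + 294)) = 1/(-64294 + 304) = 1/(-63990) = -1/63990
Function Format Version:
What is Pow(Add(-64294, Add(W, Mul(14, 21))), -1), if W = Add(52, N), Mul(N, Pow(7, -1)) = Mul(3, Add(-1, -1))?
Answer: Rational(-1, 63990) ≈ -1.5627e-5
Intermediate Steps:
N = -42 (N = Mul(7, Mul(3, Add(-1, -1))) = Mul(7, Mul(3, -2)) = Mul(7, -6) = -42)
W = 10 (W = Add(52, -42) = 10)
Pow(Add(-64294, Add(W, Mul(14, 21))), -1) = Pow(Add(-64294, Add(10, Mul(14, 21))), -1) = Pow(Add(-64294, Add(10, 294)), -1) = Pow(Add(-64294, 304), -1) = Pow(-63990, -1) = Rational(-1, 63990)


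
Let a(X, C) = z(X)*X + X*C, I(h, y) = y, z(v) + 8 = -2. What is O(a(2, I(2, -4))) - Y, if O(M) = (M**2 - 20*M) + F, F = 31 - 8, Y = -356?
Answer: 1723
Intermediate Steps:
z(v) = -10 (z(v) = -8 - 2 = -10)
F = 23
a(X, C) = -10*X + C*X (a(X, C) = -10*X + X*C = -10*X + C*X)
O(M) = 23 + M**2 - 20*M (O(M) = (M**2 - 20*M) + 23 = 23 + M**2 - 20*M)
O(a(2, I(2, -4))) - Y = (23 + (2*(-10 - 4))**2 - 40*(-10 - 4)) - 1*(-356) = (23 + (2*(-14))**2 - 40*(-14)) + 356 = (23 + (-28)**2 - 20*(-28)) + 356 = (23 + 784 + 560) + 356 = 1367 + 356 = 1723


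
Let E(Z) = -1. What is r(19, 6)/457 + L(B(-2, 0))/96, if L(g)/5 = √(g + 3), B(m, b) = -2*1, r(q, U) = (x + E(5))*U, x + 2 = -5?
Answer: -2323/43872 ≈ -0.052949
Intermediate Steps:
x = -7 (x = -2 - 5 = -7)
r(q, U) = -8*U (r(q, U) = (-7 - 1)*U = -8*U)
B(m, b) = -2
L(g) = 5*√(3 + g) (L(g) = 5*√(g + 3) = 5*√(3 + g))
r(19, 6)/457 + L(B(-2, 0))/96 = -8*6/457 + (5*√(3 - 2))/96 = -48*1/457 + (5*√1)*(1/96) = -48/457 + (5*1)*(1/96) = -48/457 + 5*(1/96) = -48/457 + 5/96 = -2323/43872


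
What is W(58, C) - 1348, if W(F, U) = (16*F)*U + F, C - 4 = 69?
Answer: 66454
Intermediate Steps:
C = 73 (C = 4 + 69 = 73)
W(F, U) = F + 16*F*U (W(F, U) = 16*F*U + F = F + 16*F*U)
W(58, C) - 1348 = 58*(1 + 16*73) - 1348 = 58*(1 + 1168) - 1348 = 58*1169 - 1348 = 67802 - 1348 = 66454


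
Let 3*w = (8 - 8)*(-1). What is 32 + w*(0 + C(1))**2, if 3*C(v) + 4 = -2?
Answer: 32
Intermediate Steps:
C(v) = -2 (C(v) = -4/3 + (1/3)*(-2) = -4/3 - 2/3 = -2)
w = 0 (w = ((8 - 8)*(-1))/3 = (0*(-1))/3 = (1/3)*0 = 0)
32 + w*(0 + C(1))**2 = 32 + 0*(0 - 2)**2 = 32 + 0*(-2)**2 = 32 + 0*4 = 32 + 0 = 32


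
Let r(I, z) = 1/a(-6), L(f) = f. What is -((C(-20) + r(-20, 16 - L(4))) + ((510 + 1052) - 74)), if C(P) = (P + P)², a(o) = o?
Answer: -18527/6 ≈ -3087.8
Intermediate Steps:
C(P) = 4*P² (C(P) = (2*P)² = 4*P²)
r(I, z) = -⅙ (r(I, z) = 1/(-6) = -⅙)
-((C(-20) + r(-20, 16 - L(4))) + ((510 + 1052) - 74)) = -((4*(-20)² - ⅙) + ((510 + 1052) - 74)) = -((4*400 - ⅙) + (1562 - 74)) = -((1600 - ⅙) + 1488) = -(9599/6 + 1488) = -1*18527/6 = -18527/6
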